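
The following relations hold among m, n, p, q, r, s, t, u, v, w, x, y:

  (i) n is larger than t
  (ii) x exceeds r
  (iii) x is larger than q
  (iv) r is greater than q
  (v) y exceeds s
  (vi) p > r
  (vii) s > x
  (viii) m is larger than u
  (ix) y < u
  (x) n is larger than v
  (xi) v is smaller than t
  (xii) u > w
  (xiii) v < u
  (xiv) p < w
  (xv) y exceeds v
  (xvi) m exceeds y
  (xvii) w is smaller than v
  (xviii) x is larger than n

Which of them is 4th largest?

s

The consecutive relations fix a unique order: q < r < p < w < v < t < n < x < s < y < u < m.
The 4th largest is s.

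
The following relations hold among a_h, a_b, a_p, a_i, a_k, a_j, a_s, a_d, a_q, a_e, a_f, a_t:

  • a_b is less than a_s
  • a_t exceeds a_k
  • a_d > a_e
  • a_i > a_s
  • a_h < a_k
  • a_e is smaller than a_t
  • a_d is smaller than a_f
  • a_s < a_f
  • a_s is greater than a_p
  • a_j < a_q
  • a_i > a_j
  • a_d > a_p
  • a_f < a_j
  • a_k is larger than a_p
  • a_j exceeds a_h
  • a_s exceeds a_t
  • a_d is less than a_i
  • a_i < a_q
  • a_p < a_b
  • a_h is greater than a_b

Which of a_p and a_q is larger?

a_p < a_b and a_b < a_h give a_p < a_h.
With a_h < a_k: a_p < a_b < a_h < a_k.
With a_k < a_t: a_p < a_b < a_h < a_k < a_t.
Then a_t < a_s extends the chain to a_s.
With a_s < a_f: a_p < a_b < a_h < a_k < a_t < a_s < a_f.
With a_f < a_j: a_p < a_b < a_h < a_k < a_t < a_s < a_f < a_j.
Then a_j < a_i extends the chain to a_i.
Then a_i < a_q extends the chain to a_q.
So a_p < a_q; a_q is the larger of the two.

a_q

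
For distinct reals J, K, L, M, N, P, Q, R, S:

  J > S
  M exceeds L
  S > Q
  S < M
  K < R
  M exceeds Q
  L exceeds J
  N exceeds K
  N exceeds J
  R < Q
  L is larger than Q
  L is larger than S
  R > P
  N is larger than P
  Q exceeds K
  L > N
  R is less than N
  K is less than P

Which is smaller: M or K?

Following the relations from K: K < P < R < Q < S < J < N < L < M.
So K < M; K is the smaller of the two.

K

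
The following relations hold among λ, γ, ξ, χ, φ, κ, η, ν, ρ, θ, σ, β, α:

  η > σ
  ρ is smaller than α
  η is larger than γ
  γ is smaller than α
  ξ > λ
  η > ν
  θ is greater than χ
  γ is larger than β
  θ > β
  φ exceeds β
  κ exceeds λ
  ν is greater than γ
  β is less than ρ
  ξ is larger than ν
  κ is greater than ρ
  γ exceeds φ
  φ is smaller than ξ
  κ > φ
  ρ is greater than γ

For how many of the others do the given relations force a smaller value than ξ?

From ξ the given relations immediately reach φ, λ, ν.
From those, β, γ — 5 in total.
Nothing else is reachable below ξ; 5 in all.

5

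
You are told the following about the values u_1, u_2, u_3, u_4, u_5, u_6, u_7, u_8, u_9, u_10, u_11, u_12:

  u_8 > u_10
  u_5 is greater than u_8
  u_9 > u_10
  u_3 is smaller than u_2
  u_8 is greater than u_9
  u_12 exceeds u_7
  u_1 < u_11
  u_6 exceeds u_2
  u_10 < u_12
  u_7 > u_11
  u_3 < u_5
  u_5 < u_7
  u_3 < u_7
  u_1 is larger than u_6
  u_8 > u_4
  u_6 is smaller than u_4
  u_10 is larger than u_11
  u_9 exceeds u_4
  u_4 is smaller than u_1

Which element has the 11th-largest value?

Piecing the relations together gives one ordering: u_3 < u_2 < u_6 < u_4 < u_1 < u_11 < u_10 < u_9 < u_8 < u_5 < u_7 < u_12.
Counting 11 from the largest end gives u_2.

u_2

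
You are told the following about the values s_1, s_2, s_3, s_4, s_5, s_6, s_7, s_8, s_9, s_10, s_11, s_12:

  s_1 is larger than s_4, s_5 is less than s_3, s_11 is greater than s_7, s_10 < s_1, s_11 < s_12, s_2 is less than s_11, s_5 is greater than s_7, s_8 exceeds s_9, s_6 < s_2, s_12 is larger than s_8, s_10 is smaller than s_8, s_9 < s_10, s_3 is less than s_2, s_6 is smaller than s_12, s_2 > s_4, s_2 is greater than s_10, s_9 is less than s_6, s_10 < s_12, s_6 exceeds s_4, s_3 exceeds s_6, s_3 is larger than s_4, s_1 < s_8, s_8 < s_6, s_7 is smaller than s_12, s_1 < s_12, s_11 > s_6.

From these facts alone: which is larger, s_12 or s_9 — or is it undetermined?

s_12

s_9 < s_10 and s_10 < s_1 give s_9 < s_1.
Then s_1 < s_8 extends the chain to s_8.
With s_8 < s_6: s_9 < s_10 < s_1 < s_8 < s_6.
With s_6 < s_3: s_9 < s_10 < s_1 < s_8 < s_6 < s_3.
Then s_3 < s_2 extends the chain to s_2.
With s_2 < s_11: s_9 < s_10 < s_1 < s_8 < s_6 < s_3 < s_2 < s_11.
With s_11 < s_12: s_9 < s_10 < s_1 < s_8 < s_6 < s_3 < s_2 < s_11 < s_12.
So s_12 is larger.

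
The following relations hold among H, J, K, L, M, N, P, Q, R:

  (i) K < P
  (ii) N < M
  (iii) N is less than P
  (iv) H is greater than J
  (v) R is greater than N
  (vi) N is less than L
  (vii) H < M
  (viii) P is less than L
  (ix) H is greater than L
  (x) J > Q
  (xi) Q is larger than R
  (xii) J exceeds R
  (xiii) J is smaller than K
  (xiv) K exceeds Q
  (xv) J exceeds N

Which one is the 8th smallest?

Piecing the relations together gives one ordering: N < R < Q < J < K < P < L < H < M.
The 8th smallest is H.

H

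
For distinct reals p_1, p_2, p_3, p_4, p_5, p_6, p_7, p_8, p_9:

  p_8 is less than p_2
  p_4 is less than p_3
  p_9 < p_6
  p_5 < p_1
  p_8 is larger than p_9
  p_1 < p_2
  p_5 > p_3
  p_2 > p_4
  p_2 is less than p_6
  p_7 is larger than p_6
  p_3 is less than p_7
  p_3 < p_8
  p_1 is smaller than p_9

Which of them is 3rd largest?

p_2

Piecing the relations together gives one ordering: p_4 < p_3 < p_5 < p_1 < p_9 < p_8 < p_2 < p_6 < p_7.
The 3rd largest is p_2.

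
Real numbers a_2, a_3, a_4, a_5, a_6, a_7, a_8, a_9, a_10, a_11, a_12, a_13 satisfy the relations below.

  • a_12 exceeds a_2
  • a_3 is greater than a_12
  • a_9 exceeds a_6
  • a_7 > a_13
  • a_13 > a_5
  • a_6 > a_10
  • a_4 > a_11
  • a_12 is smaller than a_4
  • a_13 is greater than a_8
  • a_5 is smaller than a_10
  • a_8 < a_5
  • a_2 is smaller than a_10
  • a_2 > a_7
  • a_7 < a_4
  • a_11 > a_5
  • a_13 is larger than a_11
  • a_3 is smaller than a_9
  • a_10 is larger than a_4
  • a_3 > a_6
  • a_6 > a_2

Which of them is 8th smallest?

Piecing the relations together gives one ordering: a_8 < a_5 < a_11 < a_13 < a_7 < a_2 < a_12 < a_4 < a_10 < a_6 < a_3 < a_9.
The 8th smallest is a_4.

a_4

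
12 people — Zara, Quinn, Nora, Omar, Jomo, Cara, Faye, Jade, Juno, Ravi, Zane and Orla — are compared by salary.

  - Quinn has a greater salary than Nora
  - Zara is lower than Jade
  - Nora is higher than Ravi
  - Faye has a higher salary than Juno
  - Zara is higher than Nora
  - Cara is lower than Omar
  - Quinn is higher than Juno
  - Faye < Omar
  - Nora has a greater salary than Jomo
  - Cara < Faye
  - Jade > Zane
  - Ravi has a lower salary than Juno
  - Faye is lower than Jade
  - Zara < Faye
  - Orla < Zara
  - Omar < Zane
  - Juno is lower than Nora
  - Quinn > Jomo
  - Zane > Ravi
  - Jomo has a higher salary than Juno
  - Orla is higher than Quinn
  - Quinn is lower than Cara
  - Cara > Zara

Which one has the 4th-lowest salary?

Nora

Chaining the given pairs: Ravi < Juno < Jomo < Nora < Quinn < Orla < Zara < Cara < Faye < Omar < Zane < Jade.
Counting 4 from the smallest end gives Nora.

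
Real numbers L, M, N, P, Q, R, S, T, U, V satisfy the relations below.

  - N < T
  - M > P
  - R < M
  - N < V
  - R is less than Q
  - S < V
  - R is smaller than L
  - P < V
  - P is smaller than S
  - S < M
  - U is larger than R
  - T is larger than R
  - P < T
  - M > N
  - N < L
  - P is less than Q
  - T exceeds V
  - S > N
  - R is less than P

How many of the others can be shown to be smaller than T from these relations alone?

5

Directly below T: R, P, N, V.
One step further: S (5 so far).
Nothing else is reachable below T; 5 in all.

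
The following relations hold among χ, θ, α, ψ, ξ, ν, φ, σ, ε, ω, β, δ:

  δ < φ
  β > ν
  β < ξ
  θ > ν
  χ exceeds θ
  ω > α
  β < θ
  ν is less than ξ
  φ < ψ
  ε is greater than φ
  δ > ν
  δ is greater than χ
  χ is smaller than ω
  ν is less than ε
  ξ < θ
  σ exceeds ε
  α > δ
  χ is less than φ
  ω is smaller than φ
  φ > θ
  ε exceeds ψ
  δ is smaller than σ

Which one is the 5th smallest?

Chaining the given pairs: ν < β < ξ < θ < χ < δ < α < ω < φ < ψ < ε < σ.
Counting 5 from the smallest end gives χ.

χ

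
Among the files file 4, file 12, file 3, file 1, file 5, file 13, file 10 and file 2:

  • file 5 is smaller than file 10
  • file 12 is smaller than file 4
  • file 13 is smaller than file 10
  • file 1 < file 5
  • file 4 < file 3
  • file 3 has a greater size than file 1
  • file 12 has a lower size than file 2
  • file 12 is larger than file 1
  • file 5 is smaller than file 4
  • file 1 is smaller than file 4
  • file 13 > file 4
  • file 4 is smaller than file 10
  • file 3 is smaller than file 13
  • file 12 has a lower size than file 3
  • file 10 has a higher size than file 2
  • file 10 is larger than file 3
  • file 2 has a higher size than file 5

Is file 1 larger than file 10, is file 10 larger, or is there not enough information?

file 10

Link the given pairs in sequence: file 1 < file 12; file 12 < file 4; file 4 < file 3; file 3 < file 13; file 13 < file 10.
Chaining these gives file 1 < file 12 < file 4 < file 3 < file 13 < file 10.
So file 10 is larger.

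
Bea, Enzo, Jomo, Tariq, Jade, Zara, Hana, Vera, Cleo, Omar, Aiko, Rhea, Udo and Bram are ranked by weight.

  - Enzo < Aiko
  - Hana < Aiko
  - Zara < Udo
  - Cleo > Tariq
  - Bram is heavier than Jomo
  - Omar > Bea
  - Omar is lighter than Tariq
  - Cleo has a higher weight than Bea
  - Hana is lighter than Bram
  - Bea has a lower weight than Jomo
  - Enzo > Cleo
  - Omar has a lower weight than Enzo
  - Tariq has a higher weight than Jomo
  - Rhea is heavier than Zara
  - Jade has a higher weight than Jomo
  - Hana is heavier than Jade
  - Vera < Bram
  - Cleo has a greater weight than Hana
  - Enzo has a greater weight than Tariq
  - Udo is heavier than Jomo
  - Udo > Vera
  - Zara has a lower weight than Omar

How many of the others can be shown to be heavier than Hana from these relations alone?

The elements the relations force above Hana are Cleo, Enzo, Bram, Aiko — no chain reaches any other.
That is 4.

4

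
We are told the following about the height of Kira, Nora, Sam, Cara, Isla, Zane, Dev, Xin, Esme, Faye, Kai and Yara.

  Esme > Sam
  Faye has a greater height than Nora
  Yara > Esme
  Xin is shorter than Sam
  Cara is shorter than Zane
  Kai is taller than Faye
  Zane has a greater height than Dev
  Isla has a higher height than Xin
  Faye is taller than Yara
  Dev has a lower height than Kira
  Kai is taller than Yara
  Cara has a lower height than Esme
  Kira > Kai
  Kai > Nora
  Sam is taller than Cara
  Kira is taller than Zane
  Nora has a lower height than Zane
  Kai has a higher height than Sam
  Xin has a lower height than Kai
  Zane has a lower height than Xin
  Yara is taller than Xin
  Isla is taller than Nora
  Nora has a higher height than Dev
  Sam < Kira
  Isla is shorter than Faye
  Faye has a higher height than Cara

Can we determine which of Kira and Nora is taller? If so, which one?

Kira

Nora < Zane and Zane < Xin give Nora < Xin.
Then Xin < Sam extends the chain to Sam.
With Sam < Esme: Nora < Zane < Xin < Sam < Esme.
With Esme < Yara: Nora < Zane < Xin < Sam < Esme < Yara.
Then Yara < Faye extends the chain to Faye.
Then Faye < Kai extends the chain to Kai.
With Kai < Kira: Nora < Zane < Xin < Sam < Esme < Yara < Faye < Kai < Kira.
So Kira is taller.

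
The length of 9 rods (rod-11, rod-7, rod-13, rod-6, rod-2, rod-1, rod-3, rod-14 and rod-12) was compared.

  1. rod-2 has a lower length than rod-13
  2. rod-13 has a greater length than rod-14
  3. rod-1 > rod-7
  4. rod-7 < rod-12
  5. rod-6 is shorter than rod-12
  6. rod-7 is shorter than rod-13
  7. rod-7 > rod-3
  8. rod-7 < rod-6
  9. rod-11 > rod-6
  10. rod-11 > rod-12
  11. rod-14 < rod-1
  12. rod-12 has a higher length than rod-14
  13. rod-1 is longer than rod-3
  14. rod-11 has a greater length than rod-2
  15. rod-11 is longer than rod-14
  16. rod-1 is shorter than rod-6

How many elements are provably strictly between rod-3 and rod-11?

4

The relations place rod-3 below rod-11. An element lies strictly between them when it is forced above rod-3 and also forced below rod-11.
Above rod-3: {rod-7, rod-1, rod-6, rod-12, rod-13}. Below rod-11: {rod-14, rod-7, rod-1, rod-2, rod-6, rod-12}.
Intersection: {rod-7, rod-1, rod-6, rod-12} — 4.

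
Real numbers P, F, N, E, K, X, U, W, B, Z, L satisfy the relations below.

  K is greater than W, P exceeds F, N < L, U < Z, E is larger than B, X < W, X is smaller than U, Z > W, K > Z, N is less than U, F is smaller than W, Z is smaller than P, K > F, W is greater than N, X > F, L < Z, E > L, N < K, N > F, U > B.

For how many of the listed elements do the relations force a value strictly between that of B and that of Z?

Chaining upward from B reaches: U, E, K, P.
Chaining downward from Z reaches: F, N, X, L, U, W.
Strictly between B and Z are those in both lists: U — 1 element.

1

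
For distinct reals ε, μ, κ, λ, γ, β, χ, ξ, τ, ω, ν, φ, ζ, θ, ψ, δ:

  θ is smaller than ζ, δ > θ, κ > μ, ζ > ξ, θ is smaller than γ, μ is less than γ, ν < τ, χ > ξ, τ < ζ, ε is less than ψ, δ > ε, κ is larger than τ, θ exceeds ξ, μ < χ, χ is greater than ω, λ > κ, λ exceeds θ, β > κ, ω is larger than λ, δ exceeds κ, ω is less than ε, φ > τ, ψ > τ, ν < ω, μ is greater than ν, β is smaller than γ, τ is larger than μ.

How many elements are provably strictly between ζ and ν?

2

The relations place ν below ζ. An element lies strictly between them when it is forced above ν and also forced below ζ.
Above ν: {μ, τ, κ, φ, β, λ, ω, χ, ε, γ, ψ, δ}. Below ζ: {μ, ξ, τ, θ}.
Intersection: {μ, τ} — 2.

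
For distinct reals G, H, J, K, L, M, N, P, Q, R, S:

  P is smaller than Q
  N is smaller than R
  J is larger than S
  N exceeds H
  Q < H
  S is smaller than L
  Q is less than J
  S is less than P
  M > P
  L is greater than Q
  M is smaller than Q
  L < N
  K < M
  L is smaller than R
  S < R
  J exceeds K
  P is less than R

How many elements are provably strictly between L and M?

The relations place M below L. An element lies strictly between them when it is forced above M and also forced below L.
Above M: {Q, J, H, N, R}. Below L: {K, S, P, Q}.
Intersection: {Q} — 1.

1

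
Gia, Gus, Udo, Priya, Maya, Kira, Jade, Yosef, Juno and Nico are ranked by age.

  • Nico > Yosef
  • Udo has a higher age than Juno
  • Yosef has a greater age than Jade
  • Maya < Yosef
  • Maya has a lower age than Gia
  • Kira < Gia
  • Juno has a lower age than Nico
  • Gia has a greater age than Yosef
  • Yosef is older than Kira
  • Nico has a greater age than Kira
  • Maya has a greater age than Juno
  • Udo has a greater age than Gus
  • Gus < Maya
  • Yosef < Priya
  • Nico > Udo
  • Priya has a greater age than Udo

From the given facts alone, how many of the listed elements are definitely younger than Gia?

The elements the relations force below Gia are Juno, Gus, Jade, Maya, Kira, Yosef — no chain reaches any other.
That is 6.

6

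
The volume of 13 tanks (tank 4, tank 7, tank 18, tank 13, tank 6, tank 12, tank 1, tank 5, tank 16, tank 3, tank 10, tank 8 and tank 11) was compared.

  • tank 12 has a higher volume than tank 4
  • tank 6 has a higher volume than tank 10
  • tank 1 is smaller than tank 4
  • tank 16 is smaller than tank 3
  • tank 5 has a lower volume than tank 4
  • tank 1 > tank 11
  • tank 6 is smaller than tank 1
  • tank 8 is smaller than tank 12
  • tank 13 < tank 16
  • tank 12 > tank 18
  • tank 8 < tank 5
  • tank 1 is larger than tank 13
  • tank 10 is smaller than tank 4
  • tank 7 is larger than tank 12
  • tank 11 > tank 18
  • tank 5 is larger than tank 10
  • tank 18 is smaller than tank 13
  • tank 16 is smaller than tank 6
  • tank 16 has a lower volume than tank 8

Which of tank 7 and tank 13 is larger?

tank 7

tank 13 < tank 16 and tank 16 < tank 8 give tank 13 < tank 8.
Then tank 8 < tank 5 extends the chain to tank 5.
With tank 5 < tank 4: tank 13 < tank 16 < tank 8 < tank 5 < tank 4.
Then tank 4 < tank 12 extends the chain to tank 12.
With tank 12 < tank 7: tank 13 < tank 16 < tank 8 < tank 5 < tank 4 < tank 12 < tank 7.
So tank 13 < tank 7; tank 7 is the larger of the two.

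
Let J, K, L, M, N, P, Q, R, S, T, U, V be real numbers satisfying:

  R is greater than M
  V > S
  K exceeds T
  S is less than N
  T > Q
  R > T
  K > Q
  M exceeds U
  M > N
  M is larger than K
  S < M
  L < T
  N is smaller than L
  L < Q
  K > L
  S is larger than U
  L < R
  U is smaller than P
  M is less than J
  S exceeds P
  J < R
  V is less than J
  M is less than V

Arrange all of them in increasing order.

U < P < S < N < L < Q < T < K < M < V < J < R

The consecutive links are each given: U < P; P < S; S < N; N < L; L < Q; Q < T; T < K; K < M; M < V; V < J; J < R.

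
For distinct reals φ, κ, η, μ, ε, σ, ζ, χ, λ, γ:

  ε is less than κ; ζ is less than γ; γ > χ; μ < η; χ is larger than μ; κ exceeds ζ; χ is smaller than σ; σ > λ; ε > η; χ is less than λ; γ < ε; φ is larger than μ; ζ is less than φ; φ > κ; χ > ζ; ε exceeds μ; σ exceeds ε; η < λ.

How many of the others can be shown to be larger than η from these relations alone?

The elements the relations force above η are λ, ε, σ, κ, φ — no chain reaches any other.
That is 5.

5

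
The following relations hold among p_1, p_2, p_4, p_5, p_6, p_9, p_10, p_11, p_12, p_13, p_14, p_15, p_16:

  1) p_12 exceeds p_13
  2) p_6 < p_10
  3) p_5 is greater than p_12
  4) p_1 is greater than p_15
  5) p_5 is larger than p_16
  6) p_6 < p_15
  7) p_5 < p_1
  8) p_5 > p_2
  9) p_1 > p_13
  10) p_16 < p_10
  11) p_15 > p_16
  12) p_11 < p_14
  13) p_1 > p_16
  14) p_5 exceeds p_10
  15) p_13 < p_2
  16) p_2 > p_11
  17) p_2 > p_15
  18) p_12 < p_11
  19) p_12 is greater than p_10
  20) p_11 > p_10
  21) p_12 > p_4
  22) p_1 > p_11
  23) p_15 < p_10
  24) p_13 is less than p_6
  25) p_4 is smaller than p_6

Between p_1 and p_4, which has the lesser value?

p_4

Chaining the given relations: p_4 < p_6 < p_15 < p_10 < p_12 < p_11 < p_2 < p_5 < p_1.
So p_4 < p_1; p_4 is the smaller of the two.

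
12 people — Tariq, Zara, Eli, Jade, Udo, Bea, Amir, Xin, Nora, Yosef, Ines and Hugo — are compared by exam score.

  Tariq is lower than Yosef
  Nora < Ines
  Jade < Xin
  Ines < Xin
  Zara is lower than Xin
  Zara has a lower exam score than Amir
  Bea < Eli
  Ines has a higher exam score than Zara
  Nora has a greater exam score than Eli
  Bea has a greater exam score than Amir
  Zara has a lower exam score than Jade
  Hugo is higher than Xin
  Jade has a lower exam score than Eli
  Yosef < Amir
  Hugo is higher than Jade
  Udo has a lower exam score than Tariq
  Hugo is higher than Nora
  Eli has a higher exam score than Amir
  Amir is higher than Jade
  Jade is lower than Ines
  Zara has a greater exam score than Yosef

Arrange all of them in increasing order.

Each adjacent pair is fixed by a given relation: Udo < Tariq; Tariq < Yosef; Yosef < Zara; Zara < Jade; Jade < Amir; Amir < Bea; Bea < Eli; Eli < Nora; Nora < Ines; Ines < Xin; Xin < Hugo. Chaining them end to end gives the full order.

Udo < Tariq < Yosef < Zara < Jade < Amir < Bea < Eli < Nora < Ines < Xin < Hugo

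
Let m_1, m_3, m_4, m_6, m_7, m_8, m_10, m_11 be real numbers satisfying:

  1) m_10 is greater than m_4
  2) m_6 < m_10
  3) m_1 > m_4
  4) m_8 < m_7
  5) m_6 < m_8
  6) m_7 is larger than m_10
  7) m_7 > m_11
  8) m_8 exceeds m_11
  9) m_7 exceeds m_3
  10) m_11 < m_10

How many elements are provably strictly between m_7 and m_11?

The relations place m_11 below m_7. An element lies strictly between them when it is forced above m_11 and also forced below m_7.
Above m_11: {m_10, m_8}. Below m_7: {m_6, m_3, m_4, m_10, m_8}.
Intersection: {m_10, m_8} — 2.

2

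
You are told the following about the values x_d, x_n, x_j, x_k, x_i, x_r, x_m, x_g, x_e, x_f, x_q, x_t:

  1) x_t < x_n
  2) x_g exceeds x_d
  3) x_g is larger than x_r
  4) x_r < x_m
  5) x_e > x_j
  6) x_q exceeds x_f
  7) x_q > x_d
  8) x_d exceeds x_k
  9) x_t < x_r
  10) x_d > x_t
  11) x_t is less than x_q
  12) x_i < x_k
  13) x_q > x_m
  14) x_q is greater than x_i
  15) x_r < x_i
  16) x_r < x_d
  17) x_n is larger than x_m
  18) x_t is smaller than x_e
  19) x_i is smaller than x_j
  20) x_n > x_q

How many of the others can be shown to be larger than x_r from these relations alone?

From x_r the given relations immediately reach x_i, x_m, x_d, x_g.
From those, x_k, x_j, x_q, x_n — 8 in total.
From those, x_e — 9 in total.
Nothing else is reachable above x_r; 9 in all.

9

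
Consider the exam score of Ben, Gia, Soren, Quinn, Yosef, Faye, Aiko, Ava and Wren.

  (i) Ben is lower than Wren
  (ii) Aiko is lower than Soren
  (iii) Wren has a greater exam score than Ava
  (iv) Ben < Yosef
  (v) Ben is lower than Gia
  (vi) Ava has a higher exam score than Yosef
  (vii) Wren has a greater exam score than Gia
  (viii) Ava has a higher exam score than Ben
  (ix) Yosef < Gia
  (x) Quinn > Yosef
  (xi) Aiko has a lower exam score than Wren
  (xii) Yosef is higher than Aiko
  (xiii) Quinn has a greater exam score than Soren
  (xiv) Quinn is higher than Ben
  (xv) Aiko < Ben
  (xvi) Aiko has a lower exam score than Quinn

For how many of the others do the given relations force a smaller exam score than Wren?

The elements the relations force below Wren are Aiko, Ben, Yosef, Ava, Gia — no chain reaches any other.
That is 5.

5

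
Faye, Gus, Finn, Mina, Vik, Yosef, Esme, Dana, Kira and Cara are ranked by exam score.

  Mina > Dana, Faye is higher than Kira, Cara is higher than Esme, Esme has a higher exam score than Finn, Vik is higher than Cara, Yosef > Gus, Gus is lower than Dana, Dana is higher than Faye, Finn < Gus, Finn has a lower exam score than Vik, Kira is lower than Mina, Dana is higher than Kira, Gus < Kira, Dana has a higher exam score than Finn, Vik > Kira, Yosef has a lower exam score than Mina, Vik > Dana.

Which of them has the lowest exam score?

Finn

Esme is not least since Finn < Esme; Gus is not least since Finn < Gus; Kira is not least since Gus < Kira; Faye is not least since Kira < Faye; Yosef is not least since Gus < Yosef; Dana is not least since Faye < Dana; Mina is not least since Kira < Mina; Cara is not least since Esme < Cara; Vik is not least since Finn < Vik.
Only Finn has nothing below it, so Finn is the lowest exam score.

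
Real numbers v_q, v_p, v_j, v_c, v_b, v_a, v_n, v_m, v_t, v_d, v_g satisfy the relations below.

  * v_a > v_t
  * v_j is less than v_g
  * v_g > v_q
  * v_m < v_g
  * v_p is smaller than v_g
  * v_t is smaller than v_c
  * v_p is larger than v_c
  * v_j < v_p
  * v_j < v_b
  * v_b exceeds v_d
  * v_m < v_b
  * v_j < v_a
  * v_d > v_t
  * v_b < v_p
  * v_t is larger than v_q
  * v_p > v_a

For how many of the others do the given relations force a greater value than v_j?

Directly above v_j: v_b, v_a, v_p, v_g.
No other element is forced above v_j by the given relations, so the count is 4.

4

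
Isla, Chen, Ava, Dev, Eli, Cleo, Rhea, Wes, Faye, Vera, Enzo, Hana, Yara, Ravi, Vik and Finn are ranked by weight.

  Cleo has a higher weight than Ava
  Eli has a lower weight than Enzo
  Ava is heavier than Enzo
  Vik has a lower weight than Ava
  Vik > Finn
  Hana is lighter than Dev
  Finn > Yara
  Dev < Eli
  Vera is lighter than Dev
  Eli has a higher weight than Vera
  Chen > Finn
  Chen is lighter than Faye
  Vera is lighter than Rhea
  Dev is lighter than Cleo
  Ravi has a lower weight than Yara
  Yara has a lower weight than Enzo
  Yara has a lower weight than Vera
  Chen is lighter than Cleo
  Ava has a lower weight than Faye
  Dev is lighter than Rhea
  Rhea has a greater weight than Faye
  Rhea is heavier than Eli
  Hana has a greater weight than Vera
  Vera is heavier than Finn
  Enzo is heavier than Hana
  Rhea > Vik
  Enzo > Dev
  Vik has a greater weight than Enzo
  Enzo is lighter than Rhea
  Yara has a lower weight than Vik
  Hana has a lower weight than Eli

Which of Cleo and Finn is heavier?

Finn < Vera < Hana < Dev < Eli < Enzo < Vik < Ava < Cleo, by transitivity through Vera, Hana, Dev, Eli, Enzo, Vik, Ava.
So Finn < Cleo; Cleo is the heavier of the two.

Cleo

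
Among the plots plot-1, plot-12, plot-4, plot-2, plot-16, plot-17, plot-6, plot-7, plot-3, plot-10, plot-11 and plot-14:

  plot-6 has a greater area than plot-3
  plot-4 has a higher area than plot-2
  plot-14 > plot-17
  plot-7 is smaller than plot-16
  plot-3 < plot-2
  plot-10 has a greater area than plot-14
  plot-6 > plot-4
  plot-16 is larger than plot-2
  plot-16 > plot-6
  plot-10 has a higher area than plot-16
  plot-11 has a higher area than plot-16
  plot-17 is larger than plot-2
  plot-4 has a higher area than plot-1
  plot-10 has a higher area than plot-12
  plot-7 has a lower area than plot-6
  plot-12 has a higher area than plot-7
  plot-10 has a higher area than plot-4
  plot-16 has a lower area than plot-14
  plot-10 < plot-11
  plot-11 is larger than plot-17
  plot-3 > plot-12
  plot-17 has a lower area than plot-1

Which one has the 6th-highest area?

plot-4

The consecutive relations fix a unique order: plot-7 < plot-12 < plot-3 < plot-2 < plot-17 < plot-1 < plot-4 < plot-6 < plot-16 < plot-14 < plot-10 < plot-11.
Counting 6 from the largest end gives plot-4.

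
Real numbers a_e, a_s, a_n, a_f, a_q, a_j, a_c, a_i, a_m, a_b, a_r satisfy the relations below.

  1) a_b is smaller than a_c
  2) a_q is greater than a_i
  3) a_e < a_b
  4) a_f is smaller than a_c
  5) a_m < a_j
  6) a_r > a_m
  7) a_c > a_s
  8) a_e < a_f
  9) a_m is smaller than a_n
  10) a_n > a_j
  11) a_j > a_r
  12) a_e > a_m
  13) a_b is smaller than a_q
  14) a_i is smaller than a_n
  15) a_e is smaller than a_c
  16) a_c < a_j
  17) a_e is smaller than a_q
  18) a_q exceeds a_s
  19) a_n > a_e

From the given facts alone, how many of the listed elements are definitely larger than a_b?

4

Directly above a_b: a_q, a_c.
One step further: a_j (3 so far).
One step further: a_n (4 so far).
No other element is forced above a_b by the given relations, so the count is 4.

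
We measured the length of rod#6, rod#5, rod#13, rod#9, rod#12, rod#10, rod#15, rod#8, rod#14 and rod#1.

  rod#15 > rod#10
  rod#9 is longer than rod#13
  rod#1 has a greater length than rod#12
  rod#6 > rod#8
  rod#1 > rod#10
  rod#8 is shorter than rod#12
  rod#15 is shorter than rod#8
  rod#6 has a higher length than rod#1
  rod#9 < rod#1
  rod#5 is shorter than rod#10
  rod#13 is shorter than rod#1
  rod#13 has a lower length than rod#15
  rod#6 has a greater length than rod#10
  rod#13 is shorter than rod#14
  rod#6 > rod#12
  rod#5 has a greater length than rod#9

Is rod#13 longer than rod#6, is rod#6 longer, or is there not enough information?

Following the relations from rod#13: rod#13 < rod#9 < rod#5 < rod#10 < rod#15 < rod#8 < rod#12 < rod#1 < rod#6.
So rod#6 is longer.

rod#6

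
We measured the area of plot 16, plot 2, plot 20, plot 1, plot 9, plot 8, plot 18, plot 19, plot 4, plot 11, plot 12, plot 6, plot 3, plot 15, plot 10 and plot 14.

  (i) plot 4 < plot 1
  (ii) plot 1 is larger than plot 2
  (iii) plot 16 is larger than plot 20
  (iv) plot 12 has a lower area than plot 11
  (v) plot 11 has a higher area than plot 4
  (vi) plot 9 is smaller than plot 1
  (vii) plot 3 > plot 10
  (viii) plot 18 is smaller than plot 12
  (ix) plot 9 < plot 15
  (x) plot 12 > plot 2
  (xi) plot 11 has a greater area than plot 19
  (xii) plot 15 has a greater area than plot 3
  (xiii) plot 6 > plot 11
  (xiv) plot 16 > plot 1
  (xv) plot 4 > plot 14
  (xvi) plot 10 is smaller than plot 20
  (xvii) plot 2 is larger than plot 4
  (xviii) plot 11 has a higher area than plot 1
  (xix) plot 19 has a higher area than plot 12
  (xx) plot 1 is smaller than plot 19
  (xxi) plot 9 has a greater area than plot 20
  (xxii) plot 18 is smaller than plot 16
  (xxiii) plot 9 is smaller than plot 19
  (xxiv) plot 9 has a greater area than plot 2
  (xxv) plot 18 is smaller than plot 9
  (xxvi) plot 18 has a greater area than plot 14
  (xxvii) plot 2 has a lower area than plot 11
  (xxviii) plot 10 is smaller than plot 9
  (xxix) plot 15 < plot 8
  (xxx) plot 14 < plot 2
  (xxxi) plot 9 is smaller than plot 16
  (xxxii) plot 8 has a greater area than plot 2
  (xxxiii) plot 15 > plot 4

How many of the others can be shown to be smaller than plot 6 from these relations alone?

The elements the relations force below plot 6 are plot 10, plot 20, plot 14, plot 18, plot 4, plot 2, plot 9, plot 12, plot 1, plot 19, plot 11 — no chain reaches any other.
That is 11.

11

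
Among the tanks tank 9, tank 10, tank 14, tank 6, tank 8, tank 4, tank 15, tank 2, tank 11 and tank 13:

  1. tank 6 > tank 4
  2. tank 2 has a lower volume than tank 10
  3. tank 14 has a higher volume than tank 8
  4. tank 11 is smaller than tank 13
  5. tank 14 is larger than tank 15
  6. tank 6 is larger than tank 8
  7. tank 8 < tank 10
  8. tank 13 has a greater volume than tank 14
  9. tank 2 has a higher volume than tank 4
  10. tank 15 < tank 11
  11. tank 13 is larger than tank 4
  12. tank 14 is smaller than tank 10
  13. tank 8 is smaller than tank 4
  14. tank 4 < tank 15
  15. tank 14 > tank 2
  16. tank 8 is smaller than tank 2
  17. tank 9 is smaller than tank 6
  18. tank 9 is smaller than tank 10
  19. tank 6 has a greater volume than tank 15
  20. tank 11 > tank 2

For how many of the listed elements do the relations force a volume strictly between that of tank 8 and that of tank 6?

2

Chaining upward from tank 8 reaches: tank 4, tank 2, tank 15, tank 14, tank 11, tank 10, tank 13.
Chaining downward from tank 6 reaches: tank 4, tank 15, tank 9.
Strictly between tank 8 and tank 6 are those in both lists: tank 4, tank 15 — 2 elements.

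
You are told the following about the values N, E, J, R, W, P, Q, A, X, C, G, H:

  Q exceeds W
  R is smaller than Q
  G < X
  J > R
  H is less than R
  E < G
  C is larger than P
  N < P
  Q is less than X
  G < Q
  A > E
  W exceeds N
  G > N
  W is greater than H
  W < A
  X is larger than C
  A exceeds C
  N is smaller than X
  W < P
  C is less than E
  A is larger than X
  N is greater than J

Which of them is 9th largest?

N

Chaining the given pairs: H < R < J < N < W < P < C < E < G < Q < X < A.
Counting 9 from the largest end gives N.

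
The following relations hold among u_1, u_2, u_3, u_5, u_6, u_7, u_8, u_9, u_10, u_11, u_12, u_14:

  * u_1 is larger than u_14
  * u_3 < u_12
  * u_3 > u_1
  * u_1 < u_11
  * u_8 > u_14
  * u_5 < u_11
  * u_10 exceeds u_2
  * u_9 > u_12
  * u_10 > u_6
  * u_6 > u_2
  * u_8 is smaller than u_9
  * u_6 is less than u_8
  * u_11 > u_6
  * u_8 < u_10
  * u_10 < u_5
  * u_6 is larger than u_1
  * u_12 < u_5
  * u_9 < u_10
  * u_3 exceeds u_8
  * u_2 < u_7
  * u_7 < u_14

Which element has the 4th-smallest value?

u_1

Chaining the given pairs: u_2 < u_7 < u_14 < u_1 < u_6 < u_8 < u_3 < u_12 < u_9 < u_10 < u_5 < u_11.
Counting 4 from the smallest end gives u_1.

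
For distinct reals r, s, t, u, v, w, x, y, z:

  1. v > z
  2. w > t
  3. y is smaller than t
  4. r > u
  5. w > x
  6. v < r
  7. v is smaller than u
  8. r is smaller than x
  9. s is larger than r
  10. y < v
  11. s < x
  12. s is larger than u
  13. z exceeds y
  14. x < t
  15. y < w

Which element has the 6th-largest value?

u

The consecutive relations fix a unique order: y < z < v < u < r < s < x < t < w.
The 6th largest is u.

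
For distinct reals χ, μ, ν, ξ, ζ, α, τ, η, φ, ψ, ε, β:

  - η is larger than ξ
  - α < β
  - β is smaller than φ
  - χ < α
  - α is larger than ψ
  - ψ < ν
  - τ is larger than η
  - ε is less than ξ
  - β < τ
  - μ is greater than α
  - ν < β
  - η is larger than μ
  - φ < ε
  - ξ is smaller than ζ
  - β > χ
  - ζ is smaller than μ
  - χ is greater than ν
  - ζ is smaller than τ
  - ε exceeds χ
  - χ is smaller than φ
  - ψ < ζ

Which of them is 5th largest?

ξ

The consecutive relations fix a unique order: ψ < ν < χ < α < β < φ < ε < ξ < ζ < μ < η < τ.
Counting 5 from the largest end gives ξ.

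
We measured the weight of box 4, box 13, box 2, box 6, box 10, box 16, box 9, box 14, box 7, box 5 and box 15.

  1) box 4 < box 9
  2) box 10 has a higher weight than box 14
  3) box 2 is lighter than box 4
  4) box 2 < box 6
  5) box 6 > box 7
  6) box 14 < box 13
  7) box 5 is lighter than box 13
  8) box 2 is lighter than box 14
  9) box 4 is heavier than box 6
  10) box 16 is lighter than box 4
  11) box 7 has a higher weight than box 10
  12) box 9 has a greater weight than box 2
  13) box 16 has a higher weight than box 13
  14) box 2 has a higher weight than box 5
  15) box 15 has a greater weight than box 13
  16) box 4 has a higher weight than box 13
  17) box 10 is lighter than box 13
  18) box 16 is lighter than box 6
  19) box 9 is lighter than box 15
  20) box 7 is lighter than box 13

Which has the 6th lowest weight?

Piecing the relations together gives one ordering: box 5 < box 2 < box 14 < box 10 < box 7 < box 13 < box 16 < box 6 < box 4 < box 9 < box 15.
Counting 6 from the smallest end gives box 13.

box 13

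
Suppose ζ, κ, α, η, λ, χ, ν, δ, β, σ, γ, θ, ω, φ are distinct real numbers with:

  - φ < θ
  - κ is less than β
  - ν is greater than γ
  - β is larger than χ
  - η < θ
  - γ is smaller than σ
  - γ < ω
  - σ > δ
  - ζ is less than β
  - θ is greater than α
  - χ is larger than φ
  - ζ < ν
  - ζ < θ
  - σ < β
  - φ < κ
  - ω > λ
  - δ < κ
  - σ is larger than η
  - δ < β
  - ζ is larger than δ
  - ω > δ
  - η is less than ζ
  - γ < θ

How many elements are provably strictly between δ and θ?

1

The relations place δ below θ. An element lies strictly between them when it is forced above δ and also forced below θ.
Above δ: {ζ, κ, ν, σ, ω, β}. Below θ: {η, φ, γ, α, ζ}.
Intersection: {ζ} — 1.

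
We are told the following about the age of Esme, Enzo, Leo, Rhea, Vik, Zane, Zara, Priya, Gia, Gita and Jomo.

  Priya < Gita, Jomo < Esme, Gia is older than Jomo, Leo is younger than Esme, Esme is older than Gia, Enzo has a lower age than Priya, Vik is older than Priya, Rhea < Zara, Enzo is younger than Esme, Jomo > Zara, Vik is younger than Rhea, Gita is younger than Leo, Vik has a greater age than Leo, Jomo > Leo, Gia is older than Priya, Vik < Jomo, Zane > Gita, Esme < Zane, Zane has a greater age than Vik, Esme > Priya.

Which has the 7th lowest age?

Zara

Chaining the given pairs: Enzo < Priya < Gita < Leo < Vik < Rhea < Zara < Jomo < Gia < Esme < Zane.
Counting 7 from the smallest end gives Zara.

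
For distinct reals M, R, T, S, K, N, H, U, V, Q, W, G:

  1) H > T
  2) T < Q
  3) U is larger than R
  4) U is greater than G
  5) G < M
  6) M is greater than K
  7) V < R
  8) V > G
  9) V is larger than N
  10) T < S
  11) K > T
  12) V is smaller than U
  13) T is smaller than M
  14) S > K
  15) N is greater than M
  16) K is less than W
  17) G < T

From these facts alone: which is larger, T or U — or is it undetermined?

U

Following the relations from T: T < K < M < N < V < R < U.
So U is larger.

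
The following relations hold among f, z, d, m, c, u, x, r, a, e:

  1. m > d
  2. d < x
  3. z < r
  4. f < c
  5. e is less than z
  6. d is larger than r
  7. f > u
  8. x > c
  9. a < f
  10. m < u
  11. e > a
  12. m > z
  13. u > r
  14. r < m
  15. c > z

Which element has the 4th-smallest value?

r

The consecutive relations fix a unique order: a < e < z < r < d < m < u < f < c < x.
Counting 4 from the smallest end gives r.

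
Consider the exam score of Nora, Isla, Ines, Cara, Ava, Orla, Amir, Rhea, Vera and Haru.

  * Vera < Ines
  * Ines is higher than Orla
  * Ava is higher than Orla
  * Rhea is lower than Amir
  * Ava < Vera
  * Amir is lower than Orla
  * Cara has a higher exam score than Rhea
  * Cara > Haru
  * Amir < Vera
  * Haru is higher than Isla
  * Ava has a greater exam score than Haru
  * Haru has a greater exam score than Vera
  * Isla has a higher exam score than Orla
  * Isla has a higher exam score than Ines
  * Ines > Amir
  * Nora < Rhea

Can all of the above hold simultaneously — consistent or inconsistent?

inconsistent

We have Haru < Ava stated directly, yet also Ava < Vera < Ines < Isla < Haru by chaining the others — so Ava < Haru. Contradiction.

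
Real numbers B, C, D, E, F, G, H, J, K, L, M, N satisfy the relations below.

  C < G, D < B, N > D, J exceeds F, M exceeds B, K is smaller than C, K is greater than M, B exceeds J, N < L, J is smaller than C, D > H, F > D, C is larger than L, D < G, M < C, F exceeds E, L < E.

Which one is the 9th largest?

Piecing the relations together gives one ordering: H < D < N < L < E < F < J < B < M < K < C < G.
Counting 9 from the largest end gives L.

L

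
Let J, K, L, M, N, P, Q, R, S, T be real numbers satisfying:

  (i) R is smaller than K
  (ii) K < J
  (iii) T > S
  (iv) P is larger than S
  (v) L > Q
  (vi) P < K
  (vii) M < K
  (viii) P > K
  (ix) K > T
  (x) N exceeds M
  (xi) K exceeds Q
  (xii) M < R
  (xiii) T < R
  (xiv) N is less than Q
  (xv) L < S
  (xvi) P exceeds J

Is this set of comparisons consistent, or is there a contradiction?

Chaining the given relations yields K < J < P, so K < P. But one relation states P < K. These cannot both hold.

inconsistent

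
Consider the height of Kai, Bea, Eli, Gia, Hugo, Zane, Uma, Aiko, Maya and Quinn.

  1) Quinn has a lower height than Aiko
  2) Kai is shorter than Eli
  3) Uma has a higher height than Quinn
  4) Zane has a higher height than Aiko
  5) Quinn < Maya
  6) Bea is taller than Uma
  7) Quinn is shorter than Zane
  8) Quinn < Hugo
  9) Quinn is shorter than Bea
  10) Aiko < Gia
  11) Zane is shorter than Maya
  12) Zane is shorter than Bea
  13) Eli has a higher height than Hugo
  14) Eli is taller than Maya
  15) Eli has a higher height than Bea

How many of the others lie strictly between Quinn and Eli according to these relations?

6

The relations place Quinn below Eli. An element lies strictly between them when it is forced above Quinn and also forced below Eli.
Above Quinn: {Aiko, Gia, Zane, Uma, Maya, Bea, Hugo}. Below Eli: {Aiko, Kai, Zane, Uma, Maya, Bea, Hugo}.
Intersection: {Aiko, Zane, Uma, Maya, Bea, Hugo} — 6.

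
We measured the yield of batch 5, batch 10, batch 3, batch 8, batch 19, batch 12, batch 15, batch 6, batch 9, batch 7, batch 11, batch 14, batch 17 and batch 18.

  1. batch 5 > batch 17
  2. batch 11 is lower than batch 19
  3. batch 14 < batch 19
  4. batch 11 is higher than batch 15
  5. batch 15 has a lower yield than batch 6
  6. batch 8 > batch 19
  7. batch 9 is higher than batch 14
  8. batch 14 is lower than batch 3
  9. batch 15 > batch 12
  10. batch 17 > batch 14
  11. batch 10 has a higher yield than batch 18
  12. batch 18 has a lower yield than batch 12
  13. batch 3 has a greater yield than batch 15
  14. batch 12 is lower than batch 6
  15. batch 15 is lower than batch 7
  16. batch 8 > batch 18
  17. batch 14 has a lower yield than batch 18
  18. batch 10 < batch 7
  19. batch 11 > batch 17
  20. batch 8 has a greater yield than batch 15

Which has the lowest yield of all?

batch 18 is not least since batch 14 < batch 18; batch 12 is not least since batch 18 < batch 12; batch 9 is not least since batch 14 < batch 9; batch 15 is not least since batch 12 < batch 15; batch 3 is not least since batch 14 < batch 3; batch 10 is not least since batch 18 < batch 10; batch 6 is not least since batch 12 < batch 6; batch 7 is not least since batch 10 < batch 7; batch 17 is not least since batch 14 < batch 17; batch 11 is not least since batch 17 < batch 11; batch 5 is not least since batch 17 < batch 5; batch 19 is not least since batch 11 < batch 19; batch 8 is not least since batch 19 < batch 8.
Only batch 14 has nothing below it, so batch 14 is the lowest yield.

batch 14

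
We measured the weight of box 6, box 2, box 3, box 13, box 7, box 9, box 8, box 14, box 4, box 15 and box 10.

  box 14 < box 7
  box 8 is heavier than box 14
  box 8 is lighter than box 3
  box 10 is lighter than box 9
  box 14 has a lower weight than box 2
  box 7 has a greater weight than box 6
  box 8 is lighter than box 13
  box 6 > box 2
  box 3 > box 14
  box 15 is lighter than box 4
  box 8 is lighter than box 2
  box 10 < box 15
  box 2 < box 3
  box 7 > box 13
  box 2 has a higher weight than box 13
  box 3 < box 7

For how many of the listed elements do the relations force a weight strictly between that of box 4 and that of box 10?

1

The relations place box 10 below box 4. An element lies strictly between them when it is forced above box 10 and also forced below box 4.
Above box 10: {box 9, box 15}. Below box 4: {box 15}.
Intersection: {box 15} — 1.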